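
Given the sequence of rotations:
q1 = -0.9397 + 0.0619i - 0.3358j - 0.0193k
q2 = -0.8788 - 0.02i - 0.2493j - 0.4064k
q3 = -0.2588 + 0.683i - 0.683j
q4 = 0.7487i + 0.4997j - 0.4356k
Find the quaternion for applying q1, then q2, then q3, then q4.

q2 · q1 = 0.7355 - 0.1673i + 0.5038j + 0.421k
q3 · q2 · q1 = 0.268 + 0.2581i - 0.9203j + 0.1209k
q4 · q3 · q2 · q1 = 0.3193 - 0.1398i - 0.069j - 0.9347k
0.3193 - 0.1398i - 0.069j - 0.9347k


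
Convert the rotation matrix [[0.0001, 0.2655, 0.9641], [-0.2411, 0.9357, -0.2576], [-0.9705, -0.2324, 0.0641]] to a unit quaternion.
0.7071 + 0.0089i + 0.684j - 0.1791k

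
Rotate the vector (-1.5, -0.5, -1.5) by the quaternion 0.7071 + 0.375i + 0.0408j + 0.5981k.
(-0.774, -0.594, -1.949)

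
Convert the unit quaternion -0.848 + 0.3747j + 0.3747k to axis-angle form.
axis = (0, √2/2, √2/2), θ = 296°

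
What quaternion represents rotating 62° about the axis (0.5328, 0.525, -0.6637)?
0.8572 + 0.2744i + 0.2704j - 0.3418k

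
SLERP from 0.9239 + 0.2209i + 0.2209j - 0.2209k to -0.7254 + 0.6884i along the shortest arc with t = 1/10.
0.9486 + 0.1236i + 0.206j - 0.206k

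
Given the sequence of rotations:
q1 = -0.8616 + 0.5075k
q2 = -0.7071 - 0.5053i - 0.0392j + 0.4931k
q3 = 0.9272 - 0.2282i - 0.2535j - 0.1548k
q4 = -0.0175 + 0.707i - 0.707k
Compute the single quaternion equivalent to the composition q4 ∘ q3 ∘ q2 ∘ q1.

q2 · q1 = 0.359 + 0.4155i + 0.2902j - 0.7837k
q3 · q2 · q1 = 0.3799 + 0.5469i - 0.0651j - 0.7431k
q4 · q3 · q2 · q1 = -0.9187 + 0.213i + 0.1399j - 0.3016k
-0.9187 + 0.213i + 0.1399j - 0.3016k


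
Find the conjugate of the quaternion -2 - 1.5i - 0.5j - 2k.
-2 + 1.5i + 0.5j + 2k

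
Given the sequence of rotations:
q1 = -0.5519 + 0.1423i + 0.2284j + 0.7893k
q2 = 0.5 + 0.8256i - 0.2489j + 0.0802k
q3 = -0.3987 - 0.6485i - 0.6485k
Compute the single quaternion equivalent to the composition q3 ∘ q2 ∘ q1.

q2 · q1 = -0.3999 - 0.5993i - 0.3887j + 0.5744k
q3 · q2 · q1 = 0.1433 + 0.2462i + 0.9161j + 0.2824k
0.1433 + 0.2462i + 0.9161j + 0.2824k


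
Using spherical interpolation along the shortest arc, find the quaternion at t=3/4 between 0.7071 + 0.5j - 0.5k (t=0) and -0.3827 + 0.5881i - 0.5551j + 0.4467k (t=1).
0.4881 - 0.457i + 0.5662j - 0.482k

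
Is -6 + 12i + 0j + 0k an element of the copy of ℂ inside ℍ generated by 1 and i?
Yes. The quaternion -6 + 12i has j- and k-coefficients y = z = 0, so it lies in the complex subalgebra spanned by 1 and i.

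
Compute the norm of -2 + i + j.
√6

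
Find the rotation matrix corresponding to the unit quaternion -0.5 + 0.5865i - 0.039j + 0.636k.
[[0.188, 0.5903, 0.785], [-0.6817, -0.497, 0.5369], [0.707, -0.6361, 0.309]]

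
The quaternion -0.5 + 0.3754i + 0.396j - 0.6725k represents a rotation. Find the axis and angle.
axis = (0.4335, 0.4573, -0.7765), θ = 4π/3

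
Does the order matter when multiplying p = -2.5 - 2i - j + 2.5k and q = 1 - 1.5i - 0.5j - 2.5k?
Yes: pq = 0.25 + 5.5i - 8.5j + 8.25k ≠ 0.25 - 2i + 9j + 9.25k = qp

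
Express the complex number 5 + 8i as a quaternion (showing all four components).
5 + 8i + 0j + 0k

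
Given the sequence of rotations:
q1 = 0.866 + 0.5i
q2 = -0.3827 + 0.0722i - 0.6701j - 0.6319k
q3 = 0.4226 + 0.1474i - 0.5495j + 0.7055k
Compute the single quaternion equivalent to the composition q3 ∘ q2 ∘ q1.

q2 · q1 = -0.3675 - 0.1288i - 0.8963j - 0.2122k
q3 · q2 · q1 = -0.4791 + 0.6403i - 0.2364j - 0.5518k
-0.4791 + 0.6403i - 0.2364j - 0.5518k


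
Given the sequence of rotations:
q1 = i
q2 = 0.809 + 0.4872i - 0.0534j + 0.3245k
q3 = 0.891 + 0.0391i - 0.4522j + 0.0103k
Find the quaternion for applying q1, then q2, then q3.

q2 · q1 = -0.4872 + 0.809i + 0.3245j + 0.0534k
q3 · q2 · q1 = -0.3195 + 0.6743i + 0.5157j + 0.4211k
-0.3195 + 0.6743i + 0.5157j + 0.4211k


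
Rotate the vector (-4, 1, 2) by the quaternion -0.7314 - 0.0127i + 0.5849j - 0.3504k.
(-2.502, -2.094, -3.218)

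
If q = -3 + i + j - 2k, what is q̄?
-3 - i - j + 2k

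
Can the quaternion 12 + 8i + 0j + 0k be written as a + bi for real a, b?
Yes. The quaternion 12 + 8i has j- and k-coefficients y = z = 0, so it lies in the complex subalgebra spanned by 1 and i.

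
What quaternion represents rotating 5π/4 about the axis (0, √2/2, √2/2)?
-0.3827 + 0.6533j + 0.6533k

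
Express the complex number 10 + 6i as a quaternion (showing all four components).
10 + 6i + 0j + 0k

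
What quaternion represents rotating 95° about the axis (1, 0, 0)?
0.6756 + 0.7373i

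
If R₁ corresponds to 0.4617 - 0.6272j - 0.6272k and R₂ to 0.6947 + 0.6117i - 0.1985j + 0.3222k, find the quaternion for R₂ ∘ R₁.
0.3983 + 0.609i - 0.1437j - 0.6706k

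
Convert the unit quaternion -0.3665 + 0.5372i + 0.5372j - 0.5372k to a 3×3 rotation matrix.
[[-0.1543, 0.1834, -0.9709], [0.9709, -0.1543, -0.1834], [-0.1834, -0.9709, -0.1543]]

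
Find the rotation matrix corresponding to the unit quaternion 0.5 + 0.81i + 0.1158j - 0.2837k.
[[0.8122, 0.4713, -0.3438], [-0.0961, -0.4732, -0.8757], [-0.5754, 0.7443, -0.339]]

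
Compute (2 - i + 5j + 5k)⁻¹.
0.0364 + 0.0182i - 0.0909j - 0.0909k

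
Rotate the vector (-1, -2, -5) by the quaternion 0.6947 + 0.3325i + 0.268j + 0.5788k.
(-2.721, -0.441, -4.733)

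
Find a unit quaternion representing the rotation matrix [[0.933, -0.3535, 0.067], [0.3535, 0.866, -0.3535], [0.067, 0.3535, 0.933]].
0.9659 + 0.183i + 0.183k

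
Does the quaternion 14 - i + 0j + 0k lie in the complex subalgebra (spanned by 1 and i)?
Yes. The quaternion 14 - i has j- and k-coefficients y = z = 0, so it lies in the complex subalgebra spanned by 1 and i.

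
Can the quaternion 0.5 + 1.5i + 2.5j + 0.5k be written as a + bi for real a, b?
No. The quaternion 0.5 + 1.5i + 2.5j + 0.5k has j-coefficient y = 2.5 and k-coefficient z = 0.5, not both zero, so it does not lie in the complex subalgebra spanned by 1 and i.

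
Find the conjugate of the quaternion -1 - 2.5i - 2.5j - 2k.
-1 + 2.5i + 2.5j + 2k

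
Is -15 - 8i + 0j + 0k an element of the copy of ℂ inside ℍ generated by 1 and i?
Yes. The quaternion -15 - 8i has j- and k-coefficients y = z = 0, so it lies in the complex subalgebra spanned by 1 and i.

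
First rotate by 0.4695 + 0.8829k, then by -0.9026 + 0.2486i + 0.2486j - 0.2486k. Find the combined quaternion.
-0.2043 + 0.3362i - 0.1028j - 0.9136k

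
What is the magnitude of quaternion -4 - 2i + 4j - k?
√37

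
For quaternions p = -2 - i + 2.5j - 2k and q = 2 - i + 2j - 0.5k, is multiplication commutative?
No: pq = -11 + 2.75i + 2.5j - 2.5k ≠ -11 - 2.75i - 0.5j - 3.5k = qp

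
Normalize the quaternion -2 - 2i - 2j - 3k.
-0.4364 - 0.4364i - 0.4364j - 0.6547k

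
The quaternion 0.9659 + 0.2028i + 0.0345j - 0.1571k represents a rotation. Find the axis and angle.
axis = (0.7835, 0.1333, -0.6069), θ = π/6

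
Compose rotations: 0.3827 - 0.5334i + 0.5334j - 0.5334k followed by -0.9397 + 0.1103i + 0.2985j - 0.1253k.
-0.5268 + 0.4511i - 0.2613j + 0.6713k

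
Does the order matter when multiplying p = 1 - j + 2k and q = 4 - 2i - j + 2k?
Yes: pq = -1 - 2i - 9j + 8k ≠ -1 - 2i - j + 12k = qp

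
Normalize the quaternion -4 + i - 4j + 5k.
-0.5252 + 0.1313i - 0.5252j + 0.6565k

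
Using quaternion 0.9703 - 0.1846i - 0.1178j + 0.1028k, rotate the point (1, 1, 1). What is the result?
(0.529, 1.488, 0.712)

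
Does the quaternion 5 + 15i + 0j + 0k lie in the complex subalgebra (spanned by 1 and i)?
Yes. The quaternion 5 + 15i has j- and k-coefficients y = z = 0, so it lies in the complex subalgebra spanned by 1 and i.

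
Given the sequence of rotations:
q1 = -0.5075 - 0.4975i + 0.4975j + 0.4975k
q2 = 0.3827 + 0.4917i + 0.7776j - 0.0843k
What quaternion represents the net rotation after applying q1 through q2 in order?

q2 · q1 = -0.2945 - 0.0111i - 0.4069j + 0.8647k
-0.2945 - 0.0111i - 0.4069j + 0.8647k


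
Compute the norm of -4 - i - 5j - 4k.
√58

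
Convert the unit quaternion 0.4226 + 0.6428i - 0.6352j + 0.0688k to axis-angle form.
axis = (0.7092, -0.7009, 0.0759), θ = 130°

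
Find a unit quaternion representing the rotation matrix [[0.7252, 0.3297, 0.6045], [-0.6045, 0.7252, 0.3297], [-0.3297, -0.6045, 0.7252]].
0.891 - 0.2621i + 0.2621j - 0.2621k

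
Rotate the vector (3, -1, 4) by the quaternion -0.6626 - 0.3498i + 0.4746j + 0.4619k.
(-3.72, -3.261, 1.235)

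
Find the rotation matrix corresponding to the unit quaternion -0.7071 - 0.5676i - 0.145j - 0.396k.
[[0.6443, -0.3954, 0.6546], [0.7246, 0.042, -0.6879], [0.2445, 0.9175, 0.3136]]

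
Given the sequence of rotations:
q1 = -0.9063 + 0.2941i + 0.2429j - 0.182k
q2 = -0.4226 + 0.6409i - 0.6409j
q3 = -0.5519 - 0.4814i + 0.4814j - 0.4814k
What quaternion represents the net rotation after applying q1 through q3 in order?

q2 · q1 = 0.3502 - 0.5885i + 0.5948j + 0.4211k
q3 · q2 · q1 = -0.5602 + 0.6453i + 0.3263j - 0.404k
-0.5602 + 0.6453i + 0.3263j - 0.404k


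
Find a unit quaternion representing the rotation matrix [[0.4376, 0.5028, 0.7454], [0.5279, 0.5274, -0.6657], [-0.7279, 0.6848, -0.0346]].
0.6947 + 0.486i + 0.5302j + 0.009k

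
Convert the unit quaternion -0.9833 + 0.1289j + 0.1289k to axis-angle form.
axis = (0, √2/2, √2/2), θ = 339°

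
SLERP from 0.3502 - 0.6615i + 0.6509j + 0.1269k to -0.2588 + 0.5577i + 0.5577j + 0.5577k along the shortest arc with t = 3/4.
0.3692 - 0.7605i - 0.2659j - 0.4634k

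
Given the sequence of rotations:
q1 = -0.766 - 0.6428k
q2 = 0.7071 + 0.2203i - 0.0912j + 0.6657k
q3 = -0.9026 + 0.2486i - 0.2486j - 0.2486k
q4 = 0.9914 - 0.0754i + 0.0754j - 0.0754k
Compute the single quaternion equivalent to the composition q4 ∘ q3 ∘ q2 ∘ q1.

q2 · q1 = -0.1137 - 0.1101i + 0.2115j - 0.9645k
q3 · q2 · q1 = -0.0572 + 0.3635i + 0.1045j + 0.924k
q4 · q3 · q2 · q1 = 0.0325 + 0.4422i + 0.1416j + 0.8851k
0.0325 + 0.4422i + 0.1416j + 0.8851k


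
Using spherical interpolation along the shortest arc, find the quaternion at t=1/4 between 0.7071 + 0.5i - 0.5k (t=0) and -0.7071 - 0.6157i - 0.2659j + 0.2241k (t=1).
0.718 + 0.5374i + 0.0682j - 0.437k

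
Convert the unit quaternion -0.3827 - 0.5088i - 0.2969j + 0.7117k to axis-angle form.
axis = (-0.5507, -0.3214, 0.7703), θ = 5π/4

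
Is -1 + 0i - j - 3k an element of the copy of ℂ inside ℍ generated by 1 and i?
No. The quaternion -1 - j - 3k has j-coefficient y = -1 and k-coefficient z = -3, not both zero, so it does not lie in the complex subalgebra spanned by 1 and i.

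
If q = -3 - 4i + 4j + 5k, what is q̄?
-3 + 4i - 4j - 5k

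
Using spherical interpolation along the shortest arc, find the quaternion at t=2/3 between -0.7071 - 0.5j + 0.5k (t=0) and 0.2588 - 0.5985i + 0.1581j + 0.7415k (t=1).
-0.1176 - 0.4982i - 0.1039j + 0.8527k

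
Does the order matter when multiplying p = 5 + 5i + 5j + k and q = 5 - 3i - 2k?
Yes: pq = 42 + 32j + 10k ≠ 42 + 20i + 18j - 20k = qp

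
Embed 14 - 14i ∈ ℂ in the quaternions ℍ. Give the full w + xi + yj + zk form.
14 - 14i + 0j + 0k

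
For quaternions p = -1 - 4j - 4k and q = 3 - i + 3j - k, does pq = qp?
No: pq = 5 + 17i - 11j - 15k ≠ 5 - 15i - 19j - 7k = qp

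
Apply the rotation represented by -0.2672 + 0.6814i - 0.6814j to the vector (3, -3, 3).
(4.092, -1.908, -2.572)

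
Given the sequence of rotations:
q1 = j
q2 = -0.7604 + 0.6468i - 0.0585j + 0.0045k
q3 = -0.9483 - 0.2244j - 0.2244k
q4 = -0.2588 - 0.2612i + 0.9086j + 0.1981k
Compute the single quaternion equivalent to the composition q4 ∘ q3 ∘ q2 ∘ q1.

q2 · q1 = 0.0585 - 0.0045i - 0.7604j + 0.6468k
q3 · q2 · q1 = -0.081 - 0.3115i + 0.709j - 0.6275k
q4 · q3 · q2 · q1 = -0.5803 - 0.6088i - 0.4827j + 0.2442k
-0.5803 - 0.6088i - 0.4827j + 0.2442k


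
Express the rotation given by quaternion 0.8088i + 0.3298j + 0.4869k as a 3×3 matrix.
[[0.3083, 0.5335, 0.7876], [0.5335, -0.7825, 0.3212], [0.7876, 0.3212, -0.5259]]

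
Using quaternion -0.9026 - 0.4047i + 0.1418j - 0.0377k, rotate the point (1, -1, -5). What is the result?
(2.267, 2.99, -3.594)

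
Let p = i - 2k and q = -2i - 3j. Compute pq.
2 - 6i + 4j - 3k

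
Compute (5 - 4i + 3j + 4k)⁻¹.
0.0758 + 0.0606i - 0.0455j - 0.0606k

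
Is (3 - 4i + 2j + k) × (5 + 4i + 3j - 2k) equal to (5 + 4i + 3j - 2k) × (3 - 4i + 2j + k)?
No: pq = 27 - 15i + 15j - 21k ≠ 27 - i + 23j + 19k = qp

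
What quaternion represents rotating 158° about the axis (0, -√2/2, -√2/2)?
0.1908 - 0.6941j - 0.6941k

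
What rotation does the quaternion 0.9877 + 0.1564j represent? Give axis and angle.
axis = (0, 1, 0), θ = 18°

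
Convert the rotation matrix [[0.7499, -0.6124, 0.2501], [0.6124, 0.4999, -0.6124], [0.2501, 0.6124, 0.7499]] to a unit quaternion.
0.866 + 0.3536i + 0.3536k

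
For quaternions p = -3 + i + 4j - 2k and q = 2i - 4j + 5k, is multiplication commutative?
No: pq = 24 + 6i + 3j - 27k ≠ 24 - 18i + 21j - 3k = qp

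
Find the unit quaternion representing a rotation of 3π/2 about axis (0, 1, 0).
-0.7071 + 0.7071j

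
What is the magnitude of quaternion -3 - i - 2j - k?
√15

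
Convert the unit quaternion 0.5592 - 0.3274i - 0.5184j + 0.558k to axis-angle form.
axis = (-0.3949, -0.6253, 0.6731), θ = 112°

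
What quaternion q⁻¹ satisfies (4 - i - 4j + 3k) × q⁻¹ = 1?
0.0952 + 0.0238i + 0.0952j - 0.0714k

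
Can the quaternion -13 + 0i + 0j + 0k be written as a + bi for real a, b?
Yes. The quaternion -13 has j- and k-coefficients y = z = 0, so it lies in the complex subalgebra spanned by 1 and i.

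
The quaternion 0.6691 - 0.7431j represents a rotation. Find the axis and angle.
axis = (0, -1, 0), θ = 96°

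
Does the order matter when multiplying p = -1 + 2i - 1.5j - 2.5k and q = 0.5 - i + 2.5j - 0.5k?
Yes: pq = 4 + 9i + 0.25j + 2.75k ≠ 4 - 5i - 6.75j - 4.25k = qp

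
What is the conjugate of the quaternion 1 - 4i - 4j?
1 + 4i + 4j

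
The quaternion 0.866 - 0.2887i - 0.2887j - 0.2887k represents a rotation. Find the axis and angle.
axis = (-√3/3, -√3/3, -√3/3), θ = π/3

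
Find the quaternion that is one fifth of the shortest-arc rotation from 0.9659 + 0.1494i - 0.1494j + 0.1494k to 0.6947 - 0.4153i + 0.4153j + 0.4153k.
0.9742 + 0.0306i - 0.0306j + 0.2214k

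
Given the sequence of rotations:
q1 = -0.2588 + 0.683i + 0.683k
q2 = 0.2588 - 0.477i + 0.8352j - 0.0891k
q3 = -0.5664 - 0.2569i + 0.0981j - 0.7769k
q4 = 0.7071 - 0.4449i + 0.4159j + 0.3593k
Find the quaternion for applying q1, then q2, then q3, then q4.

q2 · q1 = 0.3197 + 0.8706i + 0.0488j - 0.3706k
q3 · q2 · q1 = -0.2501 - 0.5737i - 0.7679j - 0.1364k
q4 · q3 · q2 · q1 = -0.0637 - 0.0752i - 0.9138j + 0.3939k
-0.0637 - 0.0752i - 0.9138j + 0.3939k


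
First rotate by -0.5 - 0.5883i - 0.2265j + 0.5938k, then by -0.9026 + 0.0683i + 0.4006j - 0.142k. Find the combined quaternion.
0.6665 + 0.7026i + 0.0471j - 0.2448k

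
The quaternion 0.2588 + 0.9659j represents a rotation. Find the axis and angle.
axis = (0, 1, 0), θ = 5π/6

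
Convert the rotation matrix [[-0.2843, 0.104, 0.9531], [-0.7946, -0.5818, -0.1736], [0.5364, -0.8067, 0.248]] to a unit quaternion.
-0.309 + 0.5122i - 0.3371j + 0.727k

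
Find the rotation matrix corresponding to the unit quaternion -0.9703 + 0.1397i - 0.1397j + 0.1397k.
[[0.9219, 0.2321, 0.3101], [-0.3101, 0.9219, 0.2321], [-0.2321, -0.3101, 0.9219]]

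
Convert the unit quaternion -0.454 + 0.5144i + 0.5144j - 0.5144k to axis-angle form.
axis = (√3/3, √3/3, -√3/3), θ = 234°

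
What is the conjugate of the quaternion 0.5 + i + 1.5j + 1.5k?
0.5 - i - 1.5j - 1.5k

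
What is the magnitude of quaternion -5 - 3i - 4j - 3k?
√59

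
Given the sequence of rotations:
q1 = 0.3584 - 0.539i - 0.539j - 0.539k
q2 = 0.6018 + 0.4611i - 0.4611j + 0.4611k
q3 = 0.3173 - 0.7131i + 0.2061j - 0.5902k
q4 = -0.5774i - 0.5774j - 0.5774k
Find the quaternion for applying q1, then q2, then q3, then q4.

q2 · q1 = 0.4642 + 0.338i - 0.4896j - 0.6562k
q3 · q2 · q1 = 0.1019 - 0.648i - 0.7271j - 0.2027k
q4 · q3 · q2 · q1 = -0.911 - 0.3616i + 0.1983j - 0.0132k
-0.911 - 0.3616i + 0.1983j - 0.0132k


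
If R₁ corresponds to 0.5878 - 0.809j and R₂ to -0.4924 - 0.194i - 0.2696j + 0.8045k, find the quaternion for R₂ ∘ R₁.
-0.5075 + 0.5368i + 0.2399j + 0.6298k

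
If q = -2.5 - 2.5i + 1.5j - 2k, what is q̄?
-2.5 + 2.5i - 1.5j + 2k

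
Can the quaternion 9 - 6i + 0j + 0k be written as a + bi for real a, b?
Yes. The quaternion 9 - 6i has j- and k-coefficients y = z = 0, so it lies in the complex subalgebra spanned by 1 and i.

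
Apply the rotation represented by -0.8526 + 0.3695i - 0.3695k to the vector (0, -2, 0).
(1.26, -0.908, 1.26)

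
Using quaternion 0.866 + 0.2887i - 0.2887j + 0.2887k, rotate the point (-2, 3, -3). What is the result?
(-2.333, 3.333, -2.333)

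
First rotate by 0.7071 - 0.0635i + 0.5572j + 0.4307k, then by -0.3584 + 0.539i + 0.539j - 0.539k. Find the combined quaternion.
-0.2874 + 0.9364i - 0.0165j - 0.2009k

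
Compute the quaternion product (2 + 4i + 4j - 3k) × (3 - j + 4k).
22 + 25i - 6j - 5k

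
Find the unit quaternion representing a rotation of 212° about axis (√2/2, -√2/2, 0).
-0.2756 + 0.6797i - 0.6797j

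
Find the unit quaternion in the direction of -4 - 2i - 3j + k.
-0.7303 - 0.3651i - 0.5477j + 0.1826k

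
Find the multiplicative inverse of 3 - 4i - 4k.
0.0732 + 0.0976i + 0.0976k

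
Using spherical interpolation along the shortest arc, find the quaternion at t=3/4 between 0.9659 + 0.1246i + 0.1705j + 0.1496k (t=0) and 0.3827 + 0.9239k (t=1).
0.5997 + 0.0371i + 0.0508j + 0.7977k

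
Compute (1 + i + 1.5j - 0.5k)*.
1 - i - 1.5j + 0.5k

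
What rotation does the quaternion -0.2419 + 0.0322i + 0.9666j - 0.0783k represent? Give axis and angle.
axis = (0.0332, 0.9962, -0.0807), θ = 208°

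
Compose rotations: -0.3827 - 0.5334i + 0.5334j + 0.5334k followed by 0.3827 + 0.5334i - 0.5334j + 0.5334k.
0.1381 - 0.9773i - 0.1608j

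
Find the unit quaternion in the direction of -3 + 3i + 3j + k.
-0.5669 + 0.5669i + 0.5669j + 0.189k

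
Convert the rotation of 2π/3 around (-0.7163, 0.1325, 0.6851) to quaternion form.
0.5 - 0.6203i + 0.1147j + 0.5933k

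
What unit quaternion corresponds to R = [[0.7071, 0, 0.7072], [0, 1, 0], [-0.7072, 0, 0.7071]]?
0.9239 + 0.3827j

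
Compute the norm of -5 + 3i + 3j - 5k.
√68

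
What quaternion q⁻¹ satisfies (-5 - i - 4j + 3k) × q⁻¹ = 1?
-0.098 + 0.0196i + 0.0784j - 0.0588k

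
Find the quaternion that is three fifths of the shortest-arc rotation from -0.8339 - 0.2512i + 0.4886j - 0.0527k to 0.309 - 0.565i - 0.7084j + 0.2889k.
-0.6061 + 0.267i + 0.7154j - 0.2223k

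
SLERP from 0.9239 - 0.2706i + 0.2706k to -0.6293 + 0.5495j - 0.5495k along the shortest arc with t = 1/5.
0.9035 - 0.2242i - 0.1205j + 0.3447k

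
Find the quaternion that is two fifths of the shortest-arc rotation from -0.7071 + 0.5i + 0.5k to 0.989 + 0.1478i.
-0.9078 + 0.2615i + 0.3278k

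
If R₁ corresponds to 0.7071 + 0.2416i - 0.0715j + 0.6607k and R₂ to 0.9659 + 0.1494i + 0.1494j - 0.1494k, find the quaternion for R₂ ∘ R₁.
0.7563 + 0.427i - 0.0982j + 0.4858k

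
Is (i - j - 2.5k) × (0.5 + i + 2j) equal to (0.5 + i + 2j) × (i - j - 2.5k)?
No: pq = 1 + 5.5i - 3j + 1.75k ≠ 1 - 4.5i + 2j - 4.25k = qp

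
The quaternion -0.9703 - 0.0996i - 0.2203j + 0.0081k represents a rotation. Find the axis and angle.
axis = (-0.4117, -0.9107, 0.0335), θ = 332°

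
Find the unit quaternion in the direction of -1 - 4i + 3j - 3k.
-0.169 - 0.6761i + 0.5071j - 0.5071k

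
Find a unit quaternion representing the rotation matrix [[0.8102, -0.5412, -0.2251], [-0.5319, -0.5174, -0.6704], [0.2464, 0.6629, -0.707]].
0.3827 + 0.871i - 0.308j + 0.0061k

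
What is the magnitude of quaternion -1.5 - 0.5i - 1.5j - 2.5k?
√11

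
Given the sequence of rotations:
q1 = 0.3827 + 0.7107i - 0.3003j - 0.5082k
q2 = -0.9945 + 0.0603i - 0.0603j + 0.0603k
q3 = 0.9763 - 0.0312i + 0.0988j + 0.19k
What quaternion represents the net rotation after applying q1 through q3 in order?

q2 · q1 = -0.4109 - 0.635i + 0.3491j + 0.5532k
q3 · q2 · q1 = -0.5606 - 0.6188i + 0.1968j + 0.5139k
-0.5606 - 0.6188i + 0.1968j + 0.5139k


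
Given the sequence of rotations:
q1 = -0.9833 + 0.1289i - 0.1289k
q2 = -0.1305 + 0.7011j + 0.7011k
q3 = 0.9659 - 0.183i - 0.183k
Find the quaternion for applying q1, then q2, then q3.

q2 · q1 = 0.2187 - 0.1072i - 0.599j - 0.7629k
q3 · q2 · q1 = 0.052 - 0.2532i - 0.6986j - 0.6673k
0.052 - 0.2532i - 0.6986j - 0.6673k


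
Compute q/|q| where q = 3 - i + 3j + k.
0.6708 - 0.2236i + 0.6708j + 0.2236k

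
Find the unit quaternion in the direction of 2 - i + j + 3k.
0.5164 - 0.2582i + 0.2582j + 0.7746k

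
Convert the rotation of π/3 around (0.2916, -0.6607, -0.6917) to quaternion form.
0.866 + 0.1458i - 0.3303j - 0.3458k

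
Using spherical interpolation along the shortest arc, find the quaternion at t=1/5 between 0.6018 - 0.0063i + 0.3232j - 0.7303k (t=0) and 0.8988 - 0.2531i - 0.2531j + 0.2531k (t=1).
0.7766 - 0.0729i + 0.2215j - 0.5853k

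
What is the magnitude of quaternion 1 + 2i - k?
√6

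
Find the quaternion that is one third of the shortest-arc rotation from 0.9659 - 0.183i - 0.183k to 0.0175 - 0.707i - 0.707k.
0.7698 - 0.4513i - 0.4513k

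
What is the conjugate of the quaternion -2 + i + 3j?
-2 - i - 3j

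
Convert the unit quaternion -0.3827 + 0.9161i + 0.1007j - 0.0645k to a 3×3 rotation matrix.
[[0.9714, 0.1351, -0.1953], [0.2339, -0.6868, 0.6882], [-0.0411, -0.7142, -0.6988]]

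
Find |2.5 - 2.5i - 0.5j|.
3.571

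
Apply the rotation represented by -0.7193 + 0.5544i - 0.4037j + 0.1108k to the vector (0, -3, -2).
(-0.543, -2.498, 2.542)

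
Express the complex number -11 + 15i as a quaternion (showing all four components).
-11 + 15i + 0j + 0k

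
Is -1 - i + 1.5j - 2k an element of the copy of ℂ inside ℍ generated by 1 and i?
No. The quaternion -1 - i + 1.5j - 2k has j-coefficient y = 1.5 and k-coefficient z = -2, not both zero, so it does not lie in the complex subalgebra spanned by 1 and i.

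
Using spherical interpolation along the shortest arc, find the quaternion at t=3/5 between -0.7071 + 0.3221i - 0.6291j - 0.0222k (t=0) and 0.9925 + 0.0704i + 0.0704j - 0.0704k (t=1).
-0.9424 + 0.0951i - 0.3186j + 0.0354k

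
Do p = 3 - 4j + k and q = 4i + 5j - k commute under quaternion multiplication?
No: pq = 21 + 11i + 19j + 13k ≠ 21 + 13i + 11j - 19k = qp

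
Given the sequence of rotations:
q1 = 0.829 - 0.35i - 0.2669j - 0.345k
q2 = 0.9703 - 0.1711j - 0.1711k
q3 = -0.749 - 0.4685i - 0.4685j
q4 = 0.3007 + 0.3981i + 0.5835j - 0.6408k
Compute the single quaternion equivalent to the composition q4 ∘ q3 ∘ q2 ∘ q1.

q2 · q1 = 0.6997 - 0.3262i - 0.3409j - 0.5365k
q3 · q2 · q1 = -0.8366 + 0.1679i - 0.3238j + 0.4087k
q4 · q3 · q2 · q1 = 0.1324 - 0.2516i - 0.8558j + 0.4321k
0.1324 - 0.2516i - 0.8558j + 0.4321k


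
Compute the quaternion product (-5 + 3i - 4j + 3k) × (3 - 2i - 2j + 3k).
-26 + 13i - 17j - 20k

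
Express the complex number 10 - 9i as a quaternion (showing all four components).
10 - 9i + 0j + 0k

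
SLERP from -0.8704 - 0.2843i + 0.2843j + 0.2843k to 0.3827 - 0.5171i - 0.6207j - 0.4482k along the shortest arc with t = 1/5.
-0.8404 - 0.1197i + 0.394j + 0.3524k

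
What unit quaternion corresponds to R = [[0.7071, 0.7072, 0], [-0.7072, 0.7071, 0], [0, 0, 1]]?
0.9239 - 0.3827k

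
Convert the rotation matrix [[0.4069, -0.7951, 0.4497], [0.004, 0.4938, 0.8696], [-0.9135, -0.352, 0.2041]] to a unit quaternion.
0.7254 - 0.421i + 0.4698j + 0.2754k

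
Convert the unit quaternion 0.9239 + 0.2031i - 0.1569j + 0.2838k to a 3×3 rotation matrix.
[[0.7897, -0.5881, -0.1746], [0.4607, 0.7564, -0.4643], [0.4052, 0.2862, 0.8683]]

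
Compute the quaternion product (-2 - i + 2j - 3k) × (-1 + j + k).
3 + 6i - 3j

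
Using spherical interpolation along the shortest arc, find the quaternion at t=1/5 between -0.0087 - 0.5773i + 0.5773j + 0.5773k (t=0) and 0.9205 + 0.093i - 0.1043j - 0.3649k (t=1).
-0.2457 - 0.5343i + 0.5372j + 0.6046k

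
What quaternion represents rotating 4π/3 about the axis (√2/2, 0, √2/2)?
-0.5 + 0.6124i + 0.6124k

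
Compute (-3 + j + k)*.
-3 - j - k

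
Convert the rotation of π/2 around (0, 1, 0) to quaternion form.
0.7071 + 0.7071j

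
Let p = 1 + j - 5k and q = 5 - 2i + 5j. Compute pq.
23i + 20j - 23k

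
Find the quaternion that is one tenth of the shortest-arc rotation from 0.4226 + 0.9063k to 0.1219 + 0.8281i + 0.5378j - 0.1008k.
0.3965 - 0.1264i - 0.0821j + 0.9056k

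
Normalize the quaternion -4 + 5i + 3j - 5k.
-0.4619 + 0.5774i + 0.3464j - 0.5774k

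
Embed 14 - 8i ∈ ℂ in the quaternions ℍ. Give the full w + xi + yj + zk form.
14 - 8i + 0j + 0k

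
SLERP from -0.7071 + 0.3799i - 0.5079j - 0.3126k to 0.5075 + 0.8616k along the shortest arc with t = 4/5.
-0.588 + 0.0866i - 0.1158j - 0.7958k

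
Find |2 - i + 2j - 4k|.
5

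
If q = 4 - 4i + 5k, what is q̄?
4 + 4i - 5k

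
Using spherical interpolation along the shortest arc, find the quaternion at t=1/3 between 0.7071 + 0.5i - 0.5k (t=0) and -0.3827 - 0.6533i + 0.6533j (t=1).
0.6583 + 0.6111i - 0.2487j - 0.3625k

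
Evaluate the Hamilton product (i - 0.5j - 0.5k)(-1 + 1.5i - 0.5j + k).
-1.25 - 1.75i - 1.25j + 0.75k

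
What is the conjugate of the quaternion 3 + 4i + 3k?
3 - 4i - 3k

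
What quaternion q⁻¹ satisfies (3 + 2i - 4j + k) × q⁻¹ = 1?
0.1 - 0.0667i + 0.1333j - 0.0333k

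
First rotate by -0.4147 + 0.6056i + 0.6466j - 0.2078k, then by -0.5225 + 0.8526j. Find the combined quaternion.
-0.3346 - 0.4936i - 0.6914j - 0.4078k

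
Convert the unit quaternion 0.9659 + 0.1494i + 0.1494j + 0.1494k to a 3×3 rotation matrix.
[[0.9107, -0.244, 0.3333], [0.3333, 0.9107, -0.244], [-0.244, 0.3333, 0.9107]]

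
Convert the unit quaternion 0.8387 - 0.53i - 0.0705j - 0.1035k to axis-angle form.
axis = (-0.9732, -0.1295, -0.19), θ = 66°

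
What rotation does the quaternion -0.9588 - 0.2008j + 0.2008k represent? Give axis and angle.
axis = (0, -√2/2, √2/2), θ = 327°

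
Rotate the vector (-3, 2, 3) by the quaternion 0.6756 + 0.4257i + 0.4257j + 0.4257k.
(1.562, -2.901, 3.339)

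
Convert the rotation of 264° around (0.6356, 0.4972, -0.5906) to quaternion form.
-0.6691 + 0.4723i + 0.3695j - 0.4389k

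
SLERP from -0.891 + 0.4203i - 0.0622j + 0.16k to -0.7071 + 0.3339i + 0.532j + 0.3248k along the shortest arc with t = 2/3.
-0.8085 + 0.3816i + 0.3475j + 0.2826k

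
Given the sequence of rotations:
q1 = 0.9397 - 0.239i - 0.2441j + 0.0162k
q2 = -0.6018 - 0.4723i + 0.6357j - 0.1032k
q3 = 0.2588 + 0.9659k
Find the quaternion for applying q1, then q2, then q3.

q2 · q1 = -0.5215 - 0.3149i + 0.7766j + 0.1605k
q3 · q2 · q1 = -0.29 - 0.8316i - 0.1032j - 0.4622k
-0.29 - 0.8316i - 0.1032j - 0.4622k


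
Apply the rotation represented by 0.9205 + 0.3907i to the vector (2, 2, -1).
(2, 2.109, 0.744)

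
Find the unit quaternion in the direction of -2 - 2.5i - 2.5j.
-0.4924 - 0.6155i - 0.6155j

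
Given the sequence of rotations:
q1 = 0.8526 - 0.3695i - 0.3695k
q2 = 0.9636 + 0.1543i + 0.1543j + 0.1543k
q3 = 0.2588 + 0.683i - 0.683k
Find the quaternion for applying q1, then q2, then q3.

q2 · q1 = 0.9356 - 0.2815i + 0.1316j - 0.1675k
q3 · q2 · q1 = 0.32 + 0.656i + 0.3407j - 0.5925k
0.32 + 0.656i + 0.3407j - 0.5925k


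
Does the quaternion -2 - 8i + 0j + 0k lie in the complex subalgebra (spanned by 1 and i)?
Yes. The quaternion -2 - 8i has j- and k-coefficients y = z = 0, so it lies in the complex subalgebra spanned by 1 and i.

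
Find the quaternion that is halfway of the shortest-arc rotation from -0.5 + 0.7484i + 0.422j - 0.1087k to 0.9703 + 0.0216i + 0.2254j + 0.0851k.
-0.884 + 0.437i + 0.1182j - 0.1165k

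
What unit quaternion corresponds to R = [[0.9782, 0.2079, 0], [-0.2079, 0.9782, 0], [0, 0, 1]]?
0.9945 - 0.1045k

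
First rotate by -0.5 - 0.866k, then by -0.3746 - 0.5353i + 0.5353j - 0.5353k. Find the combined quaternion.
-0.2763 - 0.1959i - 0.7312j + 0.5921k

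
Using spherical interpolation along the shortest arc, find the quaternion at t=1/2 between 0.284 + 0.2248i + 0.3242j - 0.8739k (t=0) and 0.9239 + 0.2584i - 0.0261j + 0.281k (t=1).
0.8271 + 0.3309i + 0.2041j - 0.406k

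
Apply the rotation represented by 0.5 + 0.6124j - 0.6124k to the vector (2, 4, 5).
(4.511, -3.975, -2.975)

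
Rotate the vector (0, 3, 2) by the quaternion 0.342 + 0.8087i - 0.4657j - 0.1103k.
(-3.027, -1.898, 0.484)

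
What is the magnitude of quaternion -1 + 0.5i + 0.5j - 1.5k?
1.936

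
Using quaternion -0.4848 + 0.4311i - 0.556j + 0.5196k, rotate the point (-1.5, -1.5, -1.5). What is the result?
(-1.28, 1.582, 1.615)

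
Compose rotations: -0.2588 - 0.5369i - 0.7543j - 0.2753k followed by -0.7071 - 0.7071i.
-0.1966 + 0.5626i + 0.3387j + 0.728k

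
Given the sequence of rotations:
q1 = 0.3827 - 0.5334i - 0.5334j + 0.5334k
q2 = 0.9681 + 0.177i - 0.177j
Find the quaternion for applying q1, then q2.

q2 · q1 = 0.3705 - 0.5431i - 0.6785j + 0.3276k
0.3705 - 0.5431i - 0.6785j + 0.3276k


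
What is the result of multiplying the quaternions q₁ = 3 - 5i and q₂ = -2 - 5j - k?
-6 + 10i - 20j + 22k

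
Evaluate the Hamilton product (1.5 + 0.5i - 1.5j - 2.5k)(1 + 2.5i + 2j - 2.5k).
-3 + 13i - 3.5j - 1.5k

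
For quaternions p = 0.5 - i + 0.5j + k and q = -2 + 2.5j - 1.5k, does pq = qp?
No: pq = -0.75 - 1.25i - 1.25j - 5.25k ≠ -0.75 + 5.25i + 1.75j - 0.25k = qp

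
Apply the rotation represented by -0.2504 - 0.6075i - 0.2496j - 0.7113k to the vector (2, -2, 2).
(1.811, 2.921, 0.434)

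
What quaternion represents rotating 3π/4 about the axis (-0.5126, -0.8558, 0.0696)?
0.3827 - 0.4736i - 0.7907j + 0.0643k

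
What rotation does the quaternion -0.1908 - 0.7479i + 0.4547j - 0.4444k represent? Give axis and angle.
axis = (-0.7619, 0.4632, -0.4527), θ = 202°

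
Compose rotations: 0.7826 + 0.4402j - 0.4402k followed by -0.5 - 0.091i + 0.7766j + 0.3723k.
-0.5693 - 0.577i + 0.3476j + 0.4714k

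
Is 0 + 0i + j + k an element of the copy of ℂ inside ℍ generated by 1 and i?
No. The quaternion j + k has j-coefficient y = 1 and k-coefficient z = 1, not both zero, so it does not lie in the complex subalgebra spanned by 1 and i.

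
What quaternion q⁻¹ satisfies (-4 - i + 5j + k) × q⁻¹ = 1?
-0.093 + 0.0233i - 0.1163j - 0.0233k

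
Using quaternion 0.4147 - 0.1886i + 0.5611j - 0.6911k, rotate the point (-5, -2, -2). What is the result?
(0.749, 5.215, 2.289)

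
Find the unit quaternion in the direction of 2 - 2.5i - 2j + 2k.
0.4682 - 0.5852i - 0.4682j + 0.4682k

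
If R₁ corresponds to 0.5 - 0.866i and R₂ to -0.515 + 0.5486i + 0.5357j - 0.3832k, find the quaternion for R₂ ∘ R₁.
0.2176 + 0.7203i + 0.5997j + 0.2723k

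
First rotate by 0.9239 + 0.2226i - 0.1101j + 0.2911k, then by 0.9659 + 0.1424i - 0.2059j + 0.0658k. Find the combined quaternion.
0.8189 + 0.2939i - 0.3234j + 0.3721k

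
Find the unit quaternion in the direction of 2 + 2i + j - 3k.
0.4714 + 0.4714i + 0.2357j - 0.7071k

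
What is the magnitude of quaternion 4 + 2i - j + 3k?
√30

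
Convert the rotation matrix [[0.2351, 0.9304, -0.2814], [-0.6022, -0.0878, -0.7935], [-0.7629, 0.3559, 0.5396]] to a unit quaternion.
0.6494 + 0.4425i + 0.1854j - 0.59k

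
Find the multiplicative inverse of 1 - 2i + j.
0.1667 + 0.3333i - 0.1667j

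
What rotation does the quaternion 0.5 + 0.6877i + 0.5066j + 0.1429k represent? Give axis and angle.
axis = (0.7941, 0.585, 0.165), θ = 2π/3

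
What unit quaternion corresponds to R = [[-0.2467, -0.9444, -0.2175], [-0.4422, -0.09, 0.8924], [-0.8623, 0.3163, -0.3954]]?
0.2588 - 0.5565i + 0.6229j + 0.4851k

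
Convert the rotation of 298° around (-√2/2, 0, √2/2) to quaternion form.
-0.8572 - 0.3642i + 0.3642k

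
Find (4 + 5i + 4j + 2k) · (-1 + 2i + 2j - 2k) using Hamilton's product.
-18 - 9i + 18j - 8k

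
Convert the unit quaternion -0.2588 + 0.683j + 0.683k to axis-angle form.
axis = (0, √2/2, √2/2), θ = 7π/6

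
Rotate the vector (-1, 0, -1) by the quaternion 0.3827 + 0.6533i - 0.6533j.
(0.354, 1.354, 0.207)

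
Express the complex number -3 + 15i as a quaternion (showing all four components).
-3 + 15i + 0j + 0k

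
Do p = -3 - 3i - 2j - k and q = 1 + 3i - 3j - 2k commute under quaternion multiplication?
No: pq = -2 - 11i - 2j + 20k ≠ -2 - 13i + 16j - 10k = qp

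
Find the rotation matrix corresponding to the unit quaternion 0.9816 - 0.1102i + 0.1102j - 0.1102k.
[[0.9514, 0.1921, 0.2406], [-0.2406, 0.9514, 0.1921], [-0.1921, -0.2406, 0.9514]]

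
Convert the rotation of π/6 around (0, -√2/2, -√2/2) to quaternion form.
0.9659 - 0.183j - 0.183k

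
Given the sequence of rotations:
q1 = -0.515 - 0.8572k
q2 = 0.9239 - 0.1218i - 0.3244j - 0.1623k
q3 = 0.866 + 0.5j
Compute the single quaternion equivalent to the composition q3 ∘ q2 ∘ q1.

q2 · q1 = -0.6149 + 0.3408i + 0.0627j - 0.7084k
q3 · q2 · q1 = -0.5639 - 0.0591i - 0.2532j - 0.7839k
-0.5639 - 0.0591i - 0.2532j - 0.7839k


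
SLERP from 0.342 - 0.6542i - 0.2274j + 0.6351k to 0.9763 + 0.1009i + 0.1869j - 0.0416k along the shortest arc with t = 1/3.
0.7157 - 0.4831i - 0.0996j + 0.4944k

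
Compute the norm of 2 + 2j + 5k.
√33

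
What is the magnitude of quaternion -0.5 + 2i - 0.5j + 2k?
2.915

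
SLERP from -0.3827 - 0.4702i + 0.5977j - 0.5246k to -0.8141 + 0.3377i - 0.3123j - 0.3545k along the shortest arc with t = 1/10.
-0.487 - 0.407i + 0.534j - 0.5586k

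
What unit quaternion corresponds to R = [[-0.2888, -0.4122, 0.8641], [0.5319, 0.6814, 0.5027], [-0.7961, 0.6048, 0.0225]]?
0.5948 + 0.0429i + 0.6978j + 0.3968k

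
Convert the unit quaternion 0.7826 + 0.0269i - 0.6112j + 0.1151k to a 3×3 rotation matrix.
[[0.2264, -0.213, -0.9505], [0.1473, 0.9721, -0.1828], [0.9628, -0.0986, 0.2514]]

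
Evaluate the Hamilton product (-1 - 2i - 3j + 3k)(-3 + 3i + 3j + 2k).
12 - 12i + 19j - 8k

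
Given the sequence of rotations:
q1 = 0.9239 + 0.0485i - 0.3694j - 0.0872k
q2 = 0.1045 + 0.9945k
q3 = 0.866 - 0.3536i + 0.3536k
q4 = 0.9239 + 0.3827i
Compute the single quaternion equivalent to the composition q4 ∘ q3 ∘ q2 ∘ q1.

q2 · q1 = 0.1833 + 0.3724i + 0.0096j + 0.9097k
q3 · q2 · q1 = -0.0313 + 0.2543i + 0.4617j + 0.8492k
q4 · q3 · q2 · q1 = -0.1262 + 0.223i + 0.1016j + 0.9613k
-0.1262 + 0.223i + 0.1016j + 0.9613k


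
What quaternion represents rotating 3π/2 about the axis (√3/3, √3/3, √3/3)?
-0.7071 + 0.4082i + 0.4082j + 0.4082k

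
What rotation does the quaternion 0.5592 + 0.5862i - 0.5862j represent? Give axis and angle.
axis = (√2/2, -√2/2, 0), θ = 112°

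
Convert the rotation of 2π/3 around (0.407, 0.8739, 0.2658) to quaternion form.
0.5 + 0.3525i + 0.7568j + 0.2302k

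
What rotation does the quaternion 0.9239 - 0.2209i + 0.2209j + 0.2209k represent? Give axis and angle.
axis = (-√3/3, √3/3, √3/3), θ = π/4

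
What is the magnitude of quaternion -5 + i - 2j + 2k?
√34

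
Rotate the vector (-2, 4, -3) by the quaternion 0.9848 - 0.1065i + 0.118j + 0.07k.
(-3.229, 2.966, -3.127)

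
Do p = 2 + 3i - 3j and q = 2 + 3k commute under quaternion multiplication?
No: pq = 4 - 3i - 15j + 6k ≠ 4 + 15i + 3j + 6k = qp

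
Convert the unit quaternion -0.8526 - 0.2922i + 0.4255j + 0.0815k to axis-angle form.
axis = (-0.5592, 0.8143, 0.156), θ = 297°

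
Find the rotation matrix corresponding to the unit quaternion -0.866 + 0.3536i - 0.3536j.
[[0.7499, -0.2501, 0.6124], [-0.2501, 0.7499, 0.6124], [-0.6124, -0.6124, 0.4999]]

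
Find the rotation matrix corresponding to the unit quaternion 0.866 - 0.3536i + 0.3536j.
[[0.7499, -0.2501, 0.6124], [-0.2501, 0.7499, 0.6124], [-0.6124, -0.6124, 0.4999]]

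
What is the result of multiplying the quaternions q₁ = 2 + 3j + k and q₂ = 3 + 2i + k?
5 + 7i + 11j - k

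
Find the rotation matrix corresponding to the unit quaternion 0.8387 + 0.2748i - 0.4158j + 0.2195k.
[[0.5579, -0.5967, -0.5768], [0.1397, 0.7526, -0.6435], [0.8181, 0.2784, 0.5032]]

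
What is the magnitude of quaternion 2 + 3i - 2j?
√17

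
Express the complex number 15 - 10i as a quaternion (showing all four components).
15 - 10i + 0j + 0k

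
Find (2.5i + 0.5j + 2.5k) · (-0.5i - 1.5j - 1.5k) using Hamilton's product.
5.75 + 3i + 2.5j - 3.5k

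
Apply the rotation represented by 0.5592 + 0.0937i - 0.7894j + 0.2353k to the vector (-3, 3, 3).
(-2.678, 0.841, -4.373)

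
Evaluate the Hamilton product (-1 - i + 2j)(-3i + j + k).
-5 + 5i + 4k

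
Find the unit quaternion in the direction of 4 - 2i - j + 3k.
0.7303 - 0.3651i - 0.1826j + 0.5477k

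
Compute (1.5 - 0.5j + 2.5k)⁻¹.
0.1714 + 0.0571j - 0.2857k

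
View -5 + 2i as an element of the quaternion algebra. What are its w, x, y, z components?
-5 + 2i + 0j + 0k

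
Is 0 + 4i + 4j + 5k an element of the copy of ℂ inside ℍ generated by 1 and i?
No. The quaternion 4i + 4j + 5k has j-coefficient y = 4 and k-coefficient z = 5, not both zero, so it does not lie in the complex subalgebra spanned by 1 and i.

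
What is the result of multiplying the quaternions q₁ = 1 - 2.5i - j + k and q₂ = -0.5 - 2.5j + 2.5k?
-5.5 + 1.25i + 4.25j + 8.25k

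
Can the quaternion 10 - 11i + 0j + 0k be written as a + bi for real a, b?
Yes. The quaternion 10 - 11i has j- and k-coefficients y = z = 0, so it lies in the complex subalgebra spanned by 1 and i.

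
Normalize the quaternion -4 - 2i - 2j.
-0.8165 - 0.4082i - 0.4082j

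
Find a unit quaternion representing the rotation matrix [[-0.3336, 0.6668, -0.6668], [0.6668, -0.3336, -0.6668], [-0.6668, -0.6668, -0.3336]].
-0.5774i - 0.5774j + 0.5774k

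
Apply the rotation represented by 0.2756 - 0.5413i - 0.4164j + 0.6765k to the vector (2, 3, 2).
(-2.214, -0.387, -3.457)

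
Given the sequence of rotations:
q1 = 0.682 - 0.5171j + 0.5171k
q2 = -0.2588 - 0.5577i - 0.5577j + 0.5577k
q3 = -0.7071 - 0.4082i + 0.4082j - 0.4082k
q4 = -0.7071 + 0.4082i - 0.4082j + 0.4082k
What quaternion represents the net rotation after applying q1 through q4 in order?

q2 · q1 = -0.7533 - 0.3804i + 0.0419j + 0.5349k
q3 · q2 · q1 = 0.5786 + 0.8119i + 0.0365j + 0.0674k
q4 · q3 · q2 · q1 = -0.7532 - 0.3803i + 0.0419j + 0.5348k
-0.7532 - 0.3803i + 0.0419j + 0.5348k


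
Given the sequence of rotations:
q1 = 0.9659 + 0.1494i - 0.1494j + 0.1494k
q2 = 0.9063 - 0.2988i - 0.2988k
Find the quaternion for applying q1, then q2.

q2 · q1 = 0.9647 - 0.1979i - 0.1354j - 0.1086k
0.9647 - 0.1979i - 0.1354j - 0.1086k
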